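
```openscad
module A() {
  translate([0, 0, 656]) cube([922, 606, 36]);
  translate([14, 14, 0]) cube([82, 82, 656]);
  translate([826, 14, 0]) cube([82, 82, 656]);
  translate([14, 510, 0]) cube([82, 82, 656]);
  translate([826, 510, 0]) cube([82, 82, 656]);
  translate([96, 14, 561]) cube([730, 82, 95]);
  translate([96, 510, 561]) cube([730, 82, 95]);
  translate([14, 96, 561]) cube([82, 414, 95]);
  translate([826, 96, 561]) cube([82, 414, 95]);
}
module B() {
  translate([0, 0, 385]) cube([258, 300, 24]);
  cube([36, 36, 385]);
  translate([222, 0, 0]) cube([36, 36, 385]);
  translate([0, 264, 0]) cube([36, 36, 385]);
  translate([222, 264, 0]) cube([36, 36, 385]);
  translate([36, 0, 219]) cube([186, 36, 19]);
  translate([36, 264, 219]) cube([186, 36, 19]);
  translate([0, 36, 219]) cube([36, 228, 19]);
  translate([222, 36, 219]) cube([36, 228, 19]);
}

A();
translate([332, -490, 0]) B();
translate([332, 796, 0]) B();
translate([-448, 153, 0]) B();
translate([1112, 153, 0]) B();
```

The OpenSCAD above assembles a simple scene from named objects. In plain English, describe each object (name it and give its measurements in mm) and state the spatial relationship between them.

A is a table with a 922×606 mm rectangular top, 36 mm thick, top surface at z = 692 mm, supported by four 82×82 mm square legs, each inset 14 mm from the nearest pair of top edges, running from the floor. Four apron rails, 82 mm thick and 95 mm tall, run between adjacent legs with their top edges flush with the underside of the top and their outer faces flush with the legs' outer faces.

B is a simple wooden stool: a rectangular seat 258 mm (x) by 300 mm (y), 24 mm thick, top face at z = 409 mm, on four square legs, each 36×36 mm in cross-section. The legs rest on z = 0, each flush with a corner of the seat. Four stretchers, 36 mm wide and 19 mm tall, connect adjacent legs with their undersides at z = 219 mm, each running between the inner faces of the legs it joins and aligned with the legs' outer faces on the other axis.

Four stools sit around the table at the −y, +y, −x, +x sides.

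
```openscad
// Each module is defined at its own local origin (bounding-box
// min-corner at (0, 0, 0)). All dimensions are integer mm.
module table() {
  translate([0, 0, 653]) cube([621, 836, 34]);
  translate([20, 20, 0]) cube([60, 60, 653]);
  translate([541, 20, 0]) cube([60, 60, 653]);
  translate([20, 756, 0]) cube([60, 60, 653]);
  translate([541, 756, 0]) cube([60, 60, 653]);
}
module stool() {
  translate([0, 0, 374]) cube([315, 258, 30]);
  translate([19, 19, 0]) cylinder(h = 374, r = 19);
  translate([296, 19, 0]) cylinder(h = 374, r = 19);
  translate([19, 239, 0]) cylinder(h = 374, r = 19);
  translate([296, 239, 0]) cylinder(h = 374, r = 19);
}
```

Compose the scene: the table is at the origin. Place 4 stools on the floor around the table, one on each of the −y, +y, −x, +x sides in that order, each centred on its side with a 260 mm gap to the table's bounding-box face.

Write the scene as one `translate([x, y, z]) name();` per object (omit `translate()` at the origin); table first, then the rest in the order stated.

table();
translate([153, -518, 0]) stool();
translate([153, 1096, 0]) stool();
translate([-575, 289, 0]) stool();
translate([881, 289, 0]) stool();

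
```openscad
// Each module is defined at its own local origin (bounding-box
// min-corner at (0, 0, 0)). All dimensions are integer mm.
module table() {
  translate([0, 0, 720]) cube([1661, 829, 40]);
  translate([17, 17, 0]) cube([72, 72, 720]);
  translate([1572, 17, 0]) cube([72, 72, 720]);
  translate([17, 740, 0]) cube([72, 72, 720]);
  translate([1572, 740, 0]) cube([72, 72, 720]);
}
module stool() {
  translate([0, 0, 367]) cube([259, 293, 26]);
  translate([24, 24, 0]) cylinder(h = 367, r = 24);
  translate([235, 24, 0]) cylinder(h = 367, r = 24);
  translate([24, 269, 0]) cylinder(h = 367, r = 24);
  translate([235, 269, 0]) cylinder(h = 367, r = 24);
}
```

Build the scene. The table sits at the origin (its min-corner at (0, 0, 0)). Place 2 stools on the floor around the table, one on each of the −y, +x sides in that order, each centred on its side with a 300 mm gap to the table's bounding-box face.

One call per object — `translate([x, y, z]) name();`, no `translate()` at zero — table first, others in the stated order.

table();
translate([701, -593, 0]) stool();
translate([1961, 268, 0]) stool();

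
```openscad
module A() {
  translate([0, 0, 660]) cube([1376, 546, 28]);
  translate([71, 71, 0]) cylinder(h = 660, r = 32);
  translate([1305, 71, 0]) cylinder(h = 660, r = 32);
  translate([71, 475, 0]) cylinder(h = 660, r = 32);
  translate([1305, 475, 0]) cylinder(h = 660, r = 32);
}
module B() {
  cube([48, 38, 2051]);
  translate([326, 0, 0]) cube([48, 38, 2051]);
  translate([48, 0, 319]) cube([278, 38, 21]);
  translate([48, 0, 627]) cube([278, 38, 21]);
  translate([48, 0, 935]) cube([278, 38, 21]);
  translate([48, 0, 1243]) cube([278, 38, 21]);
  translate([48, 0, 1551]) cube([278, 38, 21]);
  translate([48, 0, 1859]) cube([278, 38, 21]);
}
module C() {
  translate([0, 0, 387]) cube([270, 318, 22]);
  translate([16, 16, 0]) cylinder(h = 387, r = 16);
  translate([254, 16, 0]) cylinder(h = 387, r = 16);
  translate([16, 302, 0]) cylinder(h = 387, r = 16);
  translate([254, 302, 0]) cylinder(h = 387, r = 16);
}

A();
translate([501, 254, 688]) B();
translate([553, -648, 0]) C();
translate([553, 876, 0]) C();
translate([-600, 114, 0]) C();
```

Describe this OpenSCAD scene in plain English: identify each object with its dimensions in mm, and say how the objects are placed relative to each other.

A is a rectangular dining table. The top is 1376×546×28 mm with its upper surface at z = 688 mm. It stands on four round legs of 64 mm diameter, each leg's bounding box inset 39 mm from the nearest pair of top edges, running from the floor to the underside of the top.

B is a wooden ladder with two side rails of 48×38 mm section and 2051 mm height, set 374 mm apart overall. Between them run 6 rectangular rungs (38 mm deep, 21 mm thick), front faces flush with the rails' −y face. The bottom of the first rung is 319 mm above the floor and each subsequent rung is 308 mm higher than the one below.

C is a simple wooden stool: a rectangular seat 270 mm (x) by 318 mm (y), 22 mm thick, top face at z = 409 mm, on four round legs, each 32 mm in diameter. The legs rest on z = 0, each leg's axis is inset half a diameter from the nearest pair of seat edges (so the leg's bounding box is flush with the corner).

The ladder is on top of the table, centred. Three stools sit around the table at the −y, +y, −x sides.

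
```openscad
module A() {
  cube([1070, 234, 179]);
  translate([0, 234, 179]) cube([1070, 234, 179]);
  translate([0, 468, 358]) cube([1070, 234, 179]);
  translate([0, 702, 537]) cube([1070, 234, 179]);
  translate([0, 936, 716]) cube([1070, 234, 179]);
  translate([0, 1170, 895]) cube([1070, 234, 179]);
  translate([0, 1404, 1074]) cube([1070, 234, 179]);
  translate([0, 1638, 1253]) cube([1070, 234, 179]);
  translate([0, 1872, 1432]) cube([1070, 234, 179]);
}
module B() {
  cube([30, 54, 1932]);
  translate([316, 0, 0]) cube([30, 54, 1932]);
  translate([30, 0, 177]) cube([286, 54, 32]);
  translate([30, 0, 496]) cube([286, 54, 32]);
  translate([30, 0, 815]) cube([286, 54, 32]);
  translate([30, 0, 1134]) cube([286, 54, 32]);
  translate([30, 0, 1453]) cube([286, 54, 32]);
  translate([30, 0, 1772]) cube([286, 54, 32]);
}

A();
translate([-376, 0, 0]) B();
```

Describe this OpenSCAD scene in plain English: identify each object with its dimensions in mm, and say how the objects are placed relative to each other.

A is a straight staircase of 9 solid steps. Each step is 1070 mm wide (x), 234 mm deep (y, the going) and 179 mm tall (the rise). The first step rests on the floor; each subsequent step sits one going further in +y and one rise higher in +z, directly behind and above the previous step with no overlap.

B is a wooden ladder with two side rails of 30×54 mm section and 1932 mm height, set 346 mm apart overall. Between them run 6 rectangular rungs (54 mm deep, 32 mm thick), front faces flush with the rails' −y face. The bottom of the first rung is 177 mm above the floor and each subsequent rung is 319 mm higher than the one below.

The ladder is on the floor beside the staircase on its −x side.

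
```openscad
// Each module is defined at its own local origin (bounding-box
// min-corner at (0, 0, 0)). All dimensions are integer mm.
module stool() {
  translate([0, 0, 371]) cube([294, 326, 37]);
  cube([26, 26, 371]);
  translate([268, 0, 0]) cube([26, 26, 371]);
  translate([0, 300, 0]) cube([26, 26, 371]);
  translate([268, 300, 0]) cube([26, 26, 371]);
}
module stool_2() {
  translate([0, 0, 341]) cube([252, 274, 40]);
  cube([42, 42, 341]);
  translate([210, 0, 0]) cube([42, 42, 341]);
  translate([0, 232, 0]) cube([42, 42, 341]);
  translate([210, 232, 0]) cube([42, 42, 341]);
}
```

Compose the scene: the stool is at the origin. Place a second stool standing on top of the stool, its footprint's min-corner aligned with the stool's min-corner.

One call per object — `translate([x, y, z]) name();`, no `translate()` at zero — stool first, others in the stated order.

stool();
translate([0, 0, 408]) stool_2();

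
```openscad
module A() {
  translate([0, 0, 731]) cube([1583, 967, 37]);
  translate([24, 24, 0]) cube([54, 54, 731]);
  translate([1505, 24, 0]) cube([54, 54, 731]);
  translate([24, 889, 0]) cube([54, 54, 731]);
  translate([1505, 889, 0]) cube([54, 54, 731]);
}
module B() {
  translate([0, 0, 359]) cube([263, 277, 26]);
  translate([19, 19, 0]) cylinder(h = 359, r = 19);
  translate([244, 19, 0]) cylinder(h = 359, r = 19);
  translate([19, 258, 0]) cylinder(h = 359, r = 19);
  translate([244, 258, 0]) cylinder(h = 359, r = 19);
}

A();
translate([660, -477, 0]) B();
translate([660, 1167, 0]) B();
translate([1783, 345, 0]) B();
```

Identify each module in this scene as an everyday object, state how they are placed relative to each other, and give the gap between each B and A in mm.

Each stool's nearest face is 200 mm from the table's bounding box.

A is a table. B is a stool. Three stools sit around the table at the −y, +y, +x sides. The gap between each stool and the table is 200 mm.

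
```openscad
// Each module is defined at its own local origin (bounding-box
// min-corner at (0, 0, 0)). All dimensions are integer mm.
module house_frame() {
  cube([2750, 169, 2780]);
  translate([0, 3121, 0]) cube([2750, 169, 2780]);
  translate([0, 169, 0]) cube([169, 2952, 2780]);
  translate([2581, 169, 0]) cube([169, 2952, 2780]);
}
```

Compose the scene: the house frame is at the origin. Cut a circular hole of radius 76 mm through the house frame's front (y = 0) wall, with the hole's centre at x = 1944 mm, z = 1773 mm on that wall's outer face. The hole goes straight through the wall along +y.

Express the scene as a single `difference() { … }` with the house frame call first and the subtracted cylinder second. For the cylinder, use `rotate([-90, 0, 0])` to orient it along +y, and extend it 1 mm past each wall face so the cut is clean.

difference() {
  house_frame();
  translate([1944, -1, 1773]) rotate([-90, 0, 0]) cylinder(h = 171, r = 76);
}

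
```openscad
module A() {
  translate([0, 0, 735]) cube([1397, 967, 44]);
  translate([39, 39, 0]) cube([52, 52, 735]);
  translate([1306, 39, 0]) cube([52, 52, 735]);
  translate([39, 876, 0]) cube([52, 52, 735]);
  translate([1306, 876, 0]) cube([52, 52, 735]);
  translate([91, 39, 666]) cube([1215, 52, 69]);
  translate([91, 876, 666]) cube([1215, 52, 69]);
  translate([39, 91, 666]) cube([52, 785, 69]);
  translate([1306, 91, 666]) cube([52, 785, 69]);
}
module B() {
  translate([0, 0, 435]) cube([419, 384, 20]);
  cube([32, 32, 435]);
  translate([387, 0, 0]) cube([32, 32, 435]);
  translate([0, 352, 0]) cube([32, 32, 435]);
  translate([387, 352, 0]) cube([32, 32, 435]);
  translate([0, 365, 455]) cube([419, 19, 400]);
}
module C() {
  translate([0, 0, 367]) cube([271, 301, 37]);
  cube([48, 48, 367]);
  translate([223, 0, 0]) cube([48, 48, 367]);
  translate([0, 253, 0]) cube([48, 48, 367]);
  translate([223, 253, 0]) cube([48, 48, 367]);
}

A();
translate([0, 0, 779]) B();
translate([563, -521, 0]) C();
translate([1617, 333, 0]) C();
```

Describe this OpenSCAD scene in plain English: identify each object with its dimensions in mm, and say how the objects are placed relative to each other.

A is a table with a 1397×967 mm rectangular top, 44 mm thick, top surface at z = 779 mm, supported by four 52×52 mm square legs, each inset 39 mm from the nearest pair of top edges, running from the floor. Four apron rails, 52 mm thick and 69 mm tall, run between adjacent legs with their top edges flush with the underside of the top and their outer faces flush with the legs' outer faces.

B is a chair. The seat is a 419×384×20 mm slab with its top at z = 455 mm, on four 32×32 mm corner legs (flush with the seat edges, standing on z = 0). A flat backrest 19 mm thick, 400 mm tall, spans the full seat width and rises from the seat top along its +y edge, rear face flush with the rear of the seat.

C is a simple wooden stool: a rectangular seat 271 mm (x) by 301 mm (y), 37 mm thick, top face at z = 404 mm, on four square legs, each 48×48 mm in cross-section. The legs rest on z = 0, each flush with a corner of the seat.

The chair is on top of the table. Two stools sit around the table at the −y, +x sides.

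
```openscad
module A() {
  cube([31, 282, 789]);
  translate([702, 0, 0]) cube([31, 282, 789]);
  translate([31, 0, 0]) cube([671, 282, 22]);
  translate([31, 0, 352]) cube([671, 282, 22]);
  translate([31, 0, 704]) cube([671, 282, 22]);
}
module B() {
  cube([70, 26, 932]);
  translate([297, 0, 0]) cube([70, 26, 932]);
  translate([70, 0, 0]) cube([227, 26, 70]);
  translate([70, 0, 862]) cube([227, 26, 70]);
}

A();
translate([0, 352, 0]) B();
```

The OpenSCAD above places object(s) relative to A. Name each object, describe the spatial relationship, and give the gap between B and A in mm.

The picture frame's nearest face is 70 mm from the bookshelf's +y face.

A is a bookshelf. B is a picture frame. The picture frame is on the floor beside the bookshelf on its +y side. The gap between the picture frame and the bookshelf is 70 mm.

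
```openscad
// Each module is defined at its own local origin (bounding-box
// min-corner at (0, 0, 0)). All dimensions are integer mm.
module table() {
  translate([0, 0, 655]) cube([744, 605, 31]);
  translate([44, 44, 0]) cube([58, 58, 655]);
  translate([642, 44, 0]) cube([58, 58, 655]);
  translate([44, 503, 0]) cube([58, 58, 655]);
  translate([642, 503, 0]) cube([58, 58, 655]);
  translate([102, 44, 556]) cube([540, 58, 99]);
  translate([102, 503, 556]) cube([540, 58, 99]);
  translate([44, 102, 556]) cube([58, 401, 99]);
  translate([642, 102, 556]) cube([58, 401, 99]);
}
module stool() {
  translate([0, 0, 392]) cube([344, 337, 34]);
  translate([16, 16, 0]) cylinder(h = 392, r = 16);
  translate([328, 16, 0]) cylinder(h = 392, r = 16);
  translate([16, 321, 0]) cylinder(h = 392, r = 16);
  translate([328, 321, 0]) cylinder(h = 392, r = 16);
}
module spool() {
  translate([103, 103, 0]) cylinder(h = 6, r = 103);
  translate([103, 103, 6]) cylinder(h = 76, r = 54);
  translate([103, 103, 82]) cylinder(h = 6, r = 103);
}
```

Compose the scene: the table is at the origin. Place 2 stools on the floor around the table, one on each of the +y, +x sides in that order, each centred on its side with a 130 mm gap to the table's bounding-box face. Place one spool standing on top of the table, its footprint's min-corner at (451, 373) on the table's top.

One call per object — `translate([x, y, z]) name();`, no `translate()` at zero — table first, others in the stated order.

table();
translate([200, 735, 0]) stool();
translate([874, 134, 0]) stool();
translate([451, 373, 686]) spool();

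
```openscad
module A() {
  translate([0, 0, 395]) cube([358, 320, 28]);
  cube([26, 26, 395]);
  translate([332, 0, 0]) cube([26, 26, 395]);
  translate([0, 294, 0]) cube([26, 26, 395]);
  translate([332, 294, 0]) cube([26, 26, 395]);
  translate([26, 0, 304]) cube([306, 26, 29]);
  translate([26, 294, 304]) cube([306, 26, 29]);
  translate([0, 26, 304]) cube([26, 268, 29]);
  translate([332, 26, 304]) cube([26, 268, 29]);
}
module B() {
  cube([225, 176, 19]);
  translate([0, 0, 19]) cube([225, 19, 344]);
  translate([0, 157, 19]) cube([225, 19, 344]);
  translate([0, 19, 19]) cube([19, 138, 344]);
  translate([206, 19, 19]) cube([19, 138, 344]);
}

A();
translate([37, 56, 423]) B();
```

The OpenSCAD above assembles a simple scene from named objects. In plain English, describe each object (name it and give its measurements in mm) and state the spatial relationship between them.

A is a four-legged stool. The seat is 358×320 mm, 28 mm thick, top at z = 423 mm. It stands on four square legs, each 26×26 mm in cross-section, from z = 0 to the seat underside, each flush with a corner of the seat. Four stretchers, 26 mm wide and 29 mm tall, connect adjacent legs with their undersides at z = 304 mm, each running between the inner faces of the legs it joins and aligned with the legs' outer faces on the other axis.

B is an open-topped rectangular box: outside dimensions 225×176×363 mm, with a uniform wall and base thickness of 19 mm. The base is a full 225×176 slab on the floor; four walls sit on top of the base. The front and back walls (the −y and +y sides) span the full width; the two side walls fit between them.

The open box is on top of the stool.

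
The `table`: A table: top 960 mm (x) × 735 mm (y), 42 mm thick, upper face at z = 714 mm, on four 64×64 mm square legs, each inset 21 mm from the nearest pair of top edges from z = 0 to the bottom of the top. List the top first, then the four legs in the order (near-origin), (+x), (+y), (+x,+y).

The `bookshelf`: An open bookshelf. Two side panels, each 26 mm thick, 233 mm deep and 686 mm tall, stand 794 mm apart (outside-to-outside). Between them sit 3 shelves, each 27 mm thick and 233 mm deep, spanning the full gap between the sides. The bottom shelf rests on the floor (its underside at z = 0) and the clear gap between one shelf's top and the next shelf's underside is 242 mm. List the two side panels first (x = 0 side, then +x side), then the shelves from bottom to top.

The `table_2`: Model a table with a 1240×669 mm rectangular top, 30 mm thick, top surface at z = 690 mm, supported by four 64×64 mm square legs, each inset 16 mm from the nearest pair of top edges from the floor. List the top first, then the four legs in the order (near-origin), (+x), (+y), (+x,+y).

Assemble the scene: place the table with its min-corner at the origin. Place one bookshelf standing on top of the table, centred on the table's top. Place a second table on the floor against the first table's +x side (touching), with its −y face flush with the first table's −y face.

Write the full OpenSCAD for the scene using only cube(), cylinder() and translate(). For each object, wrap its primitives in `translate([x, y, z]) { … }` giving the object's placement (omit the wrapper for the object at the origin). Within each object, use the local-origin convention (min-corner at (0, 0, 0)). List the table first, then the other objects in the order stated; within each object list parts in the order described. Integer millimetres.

translate([0, 0, 672]) cube([960, 735, 42]);
translate([21, 21, 0]) cube([64, 64, 672]);
translate([875, 21, 0]) cube([64, 64, 672]);
translate([21, 650, 0]) cube([64, 64, 672]);
translate([875, 650, 0]) cube([64, 64, 672]);
translate([83, 251, 714]) {
  cube([26, 233, 686]);
  translate([768, 0, 0]) cube([26, 233, 686]);
  translate([26, 0, 0]) cube([742, 233, 27]);
  translate([26, 0, 269]) cube([742, 233, 27]);
  translate([26, 0, 538]) cube([742, 233, 27]);
}
translate([960, 0, 0]) {
  translate([0, 0, 660]) cube([1240, 669, 30]);
  translate([16, 16, 0]) cube([64, 64, 660]);
  translate([1160, 16, 0]) cube([64, 64, 660]);
  translate([16, 589, 0]) cube([64, 64, 660]);
  translate([1160, 589, 0]) cube([64, 64, 660]);
}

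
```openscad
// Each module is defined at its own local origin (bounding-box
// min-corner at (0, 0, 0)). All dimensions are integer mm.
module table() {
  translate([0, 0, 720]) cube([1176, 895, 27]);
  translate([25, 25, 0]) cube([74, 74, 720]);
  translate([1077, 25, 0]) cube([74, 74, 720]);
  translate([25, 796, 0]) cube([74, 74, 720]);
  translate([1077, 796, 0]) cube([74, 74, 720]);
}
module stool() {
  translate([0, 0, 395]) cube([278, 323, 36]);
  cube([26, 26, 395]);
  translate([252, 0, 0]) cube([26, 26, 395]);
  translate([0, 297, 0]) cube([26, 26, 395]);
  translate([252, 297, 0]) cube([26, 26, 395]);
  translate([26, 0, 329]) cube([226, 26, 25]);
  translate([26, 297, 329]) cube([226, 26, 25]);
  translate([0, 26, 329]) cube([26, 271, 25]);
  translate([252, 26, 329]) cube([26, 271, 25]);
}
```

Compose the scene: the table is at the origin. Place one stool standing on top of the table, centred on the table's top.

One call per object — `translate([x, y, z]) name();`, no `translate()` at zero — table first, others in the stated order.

table();
translate([449, 286, 747]) stool();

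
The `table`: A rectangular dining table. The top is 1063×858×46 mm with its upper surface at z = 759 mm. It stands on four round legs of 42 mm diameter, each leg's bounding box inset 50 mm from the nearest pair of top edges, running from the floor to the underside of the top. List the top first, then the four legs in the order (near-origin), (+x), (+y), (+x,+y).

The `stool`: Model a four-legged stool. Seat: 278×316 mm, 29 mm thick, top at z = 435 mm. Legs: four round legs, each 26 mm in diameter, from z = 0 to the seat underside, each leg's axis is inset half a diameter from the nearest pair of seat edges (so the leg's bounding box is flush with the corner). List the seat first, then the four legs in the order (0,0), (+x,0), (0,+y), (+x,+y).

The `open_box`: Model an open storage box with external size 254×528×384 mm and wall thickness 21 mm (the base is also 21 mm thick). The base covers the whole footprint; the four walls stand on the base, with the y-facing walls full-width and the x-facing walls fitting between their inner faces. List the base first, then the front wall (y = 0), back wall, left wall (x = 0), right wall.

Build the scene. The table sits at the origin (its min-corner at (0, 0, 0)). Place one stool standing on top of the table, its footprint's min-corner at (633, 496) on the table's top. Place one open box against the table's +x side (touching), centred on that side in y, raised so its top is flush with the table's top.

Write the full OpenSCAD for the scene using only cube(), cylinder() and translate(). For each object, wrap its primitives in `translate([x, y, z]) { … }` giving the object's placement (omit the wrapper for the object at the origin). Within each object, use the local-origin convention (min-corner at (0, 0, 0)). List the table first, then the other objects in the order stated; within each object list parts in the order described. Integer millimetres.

translate([0, 0, 713]) cube([1063, 858, 46]);
translate([71, 71, 0]) cylinder(h = 713, r = 21);
translate([992, 71, 0]) cylinder(h = 713, r = 21);
translate([71, 787, 0]) cylinder(h = 713, r = 21);
translate([992, 787, 0]) cylinder(h = 713, r = 21);
translate([633, 496, 759]) {
  translate([0, 0, 406]) cube([278, 316, 29]);
  translate([13, 13, 0]) cylinder(h = 406, r = 13);
  translate([265, 13, 0]) cylinder(h = 406, r = 13);
  translate([13, 303, 0]) cylinder(h = 406, r = 13);
  translate([265, 303, 0]) cylinder(h = 406, r = 13);
}
translate([1063, 165, 375]) {
  cube([254, 528, 21]);
  translate([0, 0, 21]) cube([254, 21, 363]);
  translate([0, 507, 21]) cube([254, 21, 363]);
  translate([0, 21, 21]) cube([21, 486, 363]);
  translate([233, 21, 21]) cube([21, 486, 363]);
}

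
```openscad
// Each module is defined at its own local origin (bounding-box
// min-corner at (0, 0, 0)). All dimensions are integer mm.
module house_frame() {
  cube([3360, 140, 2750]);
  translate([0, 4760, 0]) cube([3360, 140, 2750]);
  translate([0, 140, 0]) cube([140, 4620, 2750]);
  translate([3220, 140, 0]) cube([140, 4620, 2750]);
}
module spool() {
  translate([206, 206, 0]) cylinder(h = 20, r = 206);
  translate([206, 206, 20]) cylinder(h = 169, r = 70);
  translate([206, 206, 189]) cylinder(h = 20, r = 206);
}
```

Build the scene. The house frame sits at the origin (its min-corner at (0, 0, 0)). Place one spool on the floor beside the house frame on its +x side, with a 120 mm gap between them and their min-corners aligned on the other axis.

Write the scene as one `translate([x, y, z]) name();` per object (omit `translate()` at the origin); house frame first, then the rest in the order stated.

house_frame();
translate([3480, 0, 0]) spool();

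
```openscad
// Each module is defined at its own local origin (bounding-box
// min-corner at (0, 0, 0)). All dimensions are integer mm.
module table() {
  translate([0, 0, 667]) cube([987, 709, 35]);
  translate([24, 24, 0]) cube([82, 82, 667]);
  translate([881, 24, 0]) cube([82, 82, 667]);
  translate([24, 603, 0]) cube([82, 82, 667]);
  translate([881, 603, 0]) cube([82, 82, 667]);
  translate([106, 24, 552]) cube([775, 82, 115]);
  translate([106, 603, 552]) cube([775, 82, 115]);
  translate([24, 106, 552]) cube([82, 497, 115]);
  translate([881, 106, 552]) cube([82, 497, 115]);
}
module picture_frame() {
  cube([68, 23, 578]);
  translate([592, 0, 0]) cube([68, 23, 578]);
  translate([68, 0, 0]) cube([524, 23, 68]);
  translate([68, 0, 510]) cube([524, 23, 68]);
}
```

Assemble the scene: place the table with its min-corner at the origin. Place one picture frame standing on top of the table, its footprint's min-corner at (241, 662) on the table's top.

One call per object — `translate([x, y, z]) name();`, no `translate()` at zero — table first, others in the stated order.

table();
translate([241, 662, 702]) picture_frame();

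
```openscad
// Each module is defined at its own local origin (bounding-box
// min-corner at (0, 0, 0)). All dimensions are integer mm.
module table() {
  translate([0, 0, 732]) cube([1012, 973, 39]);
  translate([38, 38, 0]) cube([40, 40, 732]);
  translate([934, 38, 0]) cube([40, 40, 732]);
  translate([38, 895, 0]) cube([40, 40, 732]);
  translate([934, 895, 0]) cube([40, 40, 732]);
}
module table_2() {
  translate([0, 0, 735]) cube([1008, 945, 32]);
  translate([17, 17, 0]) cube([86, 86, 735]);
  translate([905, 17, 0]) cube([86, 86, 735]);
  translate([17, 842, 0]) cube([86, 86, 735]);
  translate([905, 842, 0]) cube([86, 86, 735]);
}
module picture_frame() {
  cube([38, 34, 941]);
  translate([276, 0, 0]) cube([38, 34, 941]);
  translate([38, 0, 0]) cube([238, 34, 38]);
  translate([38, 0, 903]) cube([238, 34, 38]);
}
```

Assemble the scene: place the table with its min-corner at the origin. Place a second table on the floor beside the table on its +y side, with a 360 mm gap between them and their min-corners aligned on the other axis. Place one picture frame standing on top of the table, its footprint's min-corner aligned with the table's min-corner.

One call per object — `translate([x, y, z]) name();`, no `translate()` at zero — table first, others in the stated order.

table();
translate([0, 1333, 0]) table_2();
translate([0, 0, 771]) picture_frame();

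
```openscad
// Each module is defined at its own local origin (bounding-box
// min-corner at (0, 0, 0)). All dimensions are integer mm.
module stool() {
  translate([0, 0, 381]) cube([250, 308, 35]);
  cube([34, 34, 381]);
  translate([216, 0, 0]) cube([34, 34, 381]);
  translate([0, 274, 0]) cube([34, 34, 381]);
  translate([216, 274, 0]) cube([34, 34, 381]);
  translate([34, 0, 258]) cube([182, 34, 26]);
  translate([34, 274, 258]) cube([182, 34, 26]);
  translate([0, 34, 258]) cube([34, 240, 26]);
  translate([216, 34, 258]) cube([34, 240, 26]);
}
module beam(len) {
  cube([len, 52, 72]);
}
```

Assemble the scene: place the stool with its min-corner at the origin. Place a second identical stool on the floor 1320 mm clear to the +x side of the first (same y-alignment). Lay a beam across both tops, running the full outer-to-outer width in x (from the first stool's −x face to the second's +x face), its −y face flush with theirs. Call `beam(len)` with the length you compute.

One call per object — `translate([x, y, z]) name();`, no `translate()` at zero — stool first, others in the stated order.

stool();
translate([1570, 0, 0]) stool();
translate([0, 0, 416]) beam(1820);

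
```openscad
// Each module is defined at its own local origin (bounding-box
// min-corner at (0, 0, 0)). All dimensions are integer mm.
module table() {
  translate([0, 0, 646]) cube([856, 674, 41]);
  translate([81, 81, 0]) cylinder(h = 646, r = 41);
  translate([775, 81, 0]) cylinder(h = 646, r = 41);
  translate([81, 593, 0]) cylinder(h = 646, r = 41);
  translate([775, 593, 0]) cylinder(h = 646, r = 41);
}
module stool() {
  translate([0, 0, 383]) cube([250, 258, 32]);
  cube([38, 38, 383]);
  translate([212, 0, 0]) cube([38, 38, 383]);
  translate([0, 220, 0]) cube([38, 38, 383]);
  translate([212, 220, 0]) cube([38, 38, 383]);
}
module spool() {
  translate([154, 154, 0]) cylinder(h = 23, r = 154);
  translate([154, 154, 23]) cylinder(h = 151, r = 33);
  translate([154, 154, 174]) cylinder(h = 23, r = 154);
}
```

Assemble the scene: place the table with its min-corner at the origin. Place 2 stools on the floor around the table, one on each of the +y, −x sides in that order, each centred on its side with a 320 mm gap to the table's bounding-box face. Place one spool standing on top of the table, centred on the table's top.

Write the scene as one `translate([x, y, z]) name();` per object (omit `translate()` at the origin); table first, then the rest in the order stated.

table();
translate([303, 994, 0]) stool();
translate([-570, 208, 0]) stool();
translate([274, 183, 687]) spool();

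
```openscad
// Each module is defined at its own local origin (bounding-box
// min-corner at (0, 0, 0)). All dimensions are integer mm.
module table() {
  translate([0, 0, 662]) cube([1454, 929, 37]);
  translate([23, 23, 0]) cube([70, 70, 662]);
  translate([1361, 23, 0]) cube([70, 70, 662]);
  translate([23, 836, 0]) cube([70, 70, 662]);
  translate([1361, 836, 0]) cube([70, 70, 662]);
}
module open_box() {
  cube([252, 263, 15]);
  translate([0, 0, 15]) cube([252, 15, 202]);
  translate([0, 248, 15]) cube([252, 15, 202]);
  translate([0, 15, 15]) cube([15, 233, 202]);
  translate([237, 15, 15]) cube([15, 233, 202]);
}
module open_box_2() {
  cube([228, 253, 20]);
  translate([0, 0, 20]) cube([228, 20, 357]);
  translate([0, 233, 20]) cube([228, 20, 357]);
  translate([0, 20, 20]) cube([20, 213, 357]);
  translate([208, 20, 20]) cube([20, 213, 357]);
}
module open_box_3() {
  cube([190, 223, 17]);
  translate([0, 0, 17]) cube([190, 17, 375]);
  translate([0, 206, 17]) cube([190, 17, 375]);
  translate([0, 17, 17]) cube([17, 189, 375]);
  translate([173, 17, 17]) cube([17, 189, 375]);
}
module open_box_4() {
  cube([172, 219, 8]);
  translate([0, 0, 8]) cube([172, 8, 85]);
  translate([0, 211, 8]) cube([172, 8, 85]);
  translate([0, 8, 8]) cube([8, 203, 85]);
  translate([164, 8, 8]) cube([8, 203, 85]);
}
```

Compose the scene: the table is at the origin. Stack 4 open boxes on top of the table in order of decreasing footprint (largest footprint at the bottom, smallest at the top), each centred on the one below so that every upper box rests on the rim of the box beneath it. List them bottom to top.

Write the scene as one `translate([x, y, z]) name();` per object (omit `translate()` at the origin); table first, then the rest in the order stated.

table();
translate([601, 333, 699]) open_box();
translate([613, 338, 916]) open_box_2();
translate([632, 353, 1293]) open_box_3();
translate([641, 355, 1685]) open_box_4();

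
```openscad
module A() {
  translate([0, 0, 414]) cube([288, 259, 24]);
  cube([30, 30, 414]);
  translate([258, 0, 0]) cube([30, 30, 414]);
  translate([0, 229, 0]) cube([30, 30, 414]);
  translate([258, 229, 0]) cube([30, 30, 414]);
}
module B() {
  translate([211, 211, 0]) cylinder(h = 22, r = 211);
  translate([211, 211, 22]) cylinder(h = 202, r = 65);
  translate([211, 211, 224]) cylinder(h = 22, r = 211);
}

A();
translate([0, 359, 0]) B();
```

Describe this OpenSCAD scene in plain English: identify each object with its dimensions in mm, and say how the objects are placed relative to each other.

A is a simple wooden stool: a rectangular seat 288 mm (x) by 259 mm (y), 24 mm thick, top face at z = 438 mm, on four square legs, each 30×30 mm in cross-section. The legs rest on z = 0, each flush with a corner of the seat.

B is a spool: two coaxial disc flanges of radius 211 mm and thickness 22 mm, joined by a core cylinder of radius 65 mm and height 202 mm. The lower flange rests on z = 0 and the three cylinders share a vertical axis.

The spool is on the floor beside the stool on its +y side.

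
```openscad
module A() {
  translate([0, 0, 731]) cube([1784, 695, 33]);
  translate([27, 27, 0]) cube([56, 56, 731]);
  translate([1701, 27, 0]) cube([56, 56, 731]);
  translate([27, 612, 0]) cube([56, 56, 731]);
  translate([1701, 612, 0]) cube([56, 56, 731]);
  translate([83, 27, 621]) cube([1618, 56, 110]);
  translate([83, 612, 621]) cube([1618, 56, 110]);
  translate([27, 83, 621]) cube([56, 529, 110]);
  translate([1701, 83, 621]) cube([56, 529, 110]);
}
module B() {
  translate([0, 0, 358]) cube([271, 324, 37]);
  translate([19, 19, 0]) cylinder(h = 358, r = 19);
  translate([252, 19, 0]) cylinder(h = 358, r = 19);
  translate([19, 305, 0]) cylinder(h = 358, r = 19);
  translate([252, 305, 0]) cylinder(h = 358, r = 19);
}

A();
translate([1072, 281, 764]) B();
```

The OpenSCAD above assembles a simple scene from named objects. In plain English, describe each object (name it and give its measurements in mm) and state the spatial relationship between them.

A is a table with a 1784×695 mm rectangular top, 33 mm thick, top surface at z = 764 mm, supported by four 56×56 mm square legs, each inset 27 mm from the nearest pair of top edges, running from the floor. Four apron rails, 56 mm thick and 110 mm tall, run between adjacent legs with their top edges flush with the underside of the top and their outer faces flush with the legs' outer faces.

B is a four-legged stool. The seat is 271×324 mm, 37 mm thick, top at z = 395 mm. It stands on four round legs, each 38 mm in diameter, from z = 0 to the seat underside, each leg's axis is inset half a diameter from the nearest pair of seat edges (so the leg's bounding box is flush with the corner).

The stool is on top of the table.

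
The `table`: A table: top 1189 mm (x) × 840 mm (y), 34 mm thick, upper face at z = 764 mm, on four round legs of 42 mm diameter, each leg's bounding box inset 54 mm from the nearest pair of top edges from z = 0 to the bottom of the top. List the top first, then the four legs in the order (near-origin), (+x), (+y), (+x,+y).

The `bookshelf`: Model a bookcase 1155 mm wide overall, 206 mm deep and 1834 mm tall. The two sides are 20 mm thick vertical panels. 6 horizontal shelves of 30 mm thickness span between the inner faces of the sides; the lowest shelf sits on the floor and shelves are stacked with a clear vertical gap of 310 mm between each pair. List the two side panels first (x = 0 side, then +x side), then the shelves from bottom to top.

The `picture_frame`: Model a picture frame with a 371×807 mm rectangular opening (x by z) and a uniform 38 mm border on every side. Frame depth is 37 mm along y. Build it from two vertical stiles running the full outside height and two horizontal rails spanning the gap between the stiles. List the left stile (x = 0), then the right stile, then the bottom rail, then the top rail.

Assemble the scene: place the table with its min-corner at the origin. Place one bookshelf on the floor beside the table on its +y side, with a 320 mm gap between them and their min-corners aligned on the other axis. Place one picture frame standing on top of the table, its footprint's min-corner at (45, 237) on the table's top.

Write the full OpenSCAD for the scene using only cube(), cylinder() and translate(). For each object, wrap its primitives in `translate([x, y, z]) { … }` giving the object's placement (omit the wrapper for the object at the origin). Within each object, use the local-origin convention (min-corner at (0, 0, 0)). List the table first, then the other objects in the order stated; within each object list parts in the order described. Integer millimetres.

translate([0, 0, 730]) cube([1189, 840, 34]);
translate([75, 75, 0]) cylinder(h = 730, r = 21);
translate([1114, 75, 0]) cylinder(h = 730, r = 21);
translate([75, 765, 0]) cylinder(h = 730, r = 21);
translate([1114, 765, 0]) cylinder(h = 730, r = 21);
translate([0, 1160, 0]) {
  cube([20, 206, 1834]);
  translate([1135, 0, 0]) cube([20, 206, 1834]);
  translate([20, 0, 0]) cube([1115, 206, 30]);
  translate([20, 0, 340]) cube([1115, 206, 30]);
  translate([20, 0, 680]) cube([1115, 206, 30]);
  translate([20, 0, 1020]) cube([1115, 206, 30]);
  translate([20, 0, 1360]) cube([1115, 206, 30]);
  translate([20, 0, 1700]) cube([1115, 206, 30]);
}
translate([45, 237, 764]) {
  cube([38, 37, 883]);
  translate([409, 0, 0]) cube([38, 37, 883]);
  translate([38, 0, 0]) cube([371, 37, 38]);
  translate([38, 0, 845]) cube([371, 37, 38]);
}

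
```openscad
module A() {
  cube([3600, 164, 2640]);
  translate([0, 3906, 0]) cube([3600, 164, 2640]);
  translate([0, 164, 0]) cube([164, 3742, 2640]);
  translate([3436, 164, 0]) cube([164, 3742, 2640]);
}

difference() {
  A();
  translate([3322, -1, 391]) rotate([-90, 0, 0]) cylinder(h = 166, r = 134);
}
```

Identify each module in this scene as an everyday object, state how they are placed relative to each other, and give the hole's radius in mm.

The subtracted cylinder has r = 134 mm.

A is a house frame. The house frame has a circular hole through its front wall. The hole's radius is 134 mm.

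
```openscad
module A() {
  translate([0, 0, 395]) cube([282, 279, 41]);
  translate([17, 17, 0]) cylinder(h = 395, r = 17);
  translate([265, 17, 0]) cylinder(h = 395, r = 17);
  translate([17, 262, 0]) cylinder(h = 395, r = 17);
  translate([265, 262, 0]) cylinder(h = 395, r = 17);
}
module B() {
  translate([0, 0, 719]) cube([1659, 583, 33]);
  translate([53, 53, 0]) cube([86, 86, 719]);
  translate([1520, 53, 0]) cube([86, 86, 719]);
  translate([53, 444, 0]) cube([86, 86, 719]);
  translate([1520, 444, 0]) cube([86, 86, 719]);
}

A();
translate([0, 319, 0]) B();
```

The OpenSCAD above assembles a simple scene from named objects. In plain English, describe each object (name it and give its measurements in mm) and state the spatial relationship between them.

A is a four-legged stool. The seat is 282×279 mm, 41 mm thick, top at z = 436 mm. It stands on four round legs, each 34 mm in diameter, from z = 0 to the seat underside, each leg's axis is inset half a diameter from the nearest pair of seat edges (so the leg's bounding box is flush with the corner).

B is a table: top 1659 mm (x) × 583 mm (y), 33 mm thick, upper face at z = 752 mm, on four 86×86 mm square legs, each inset 53 mm from the nearest pair of top edges, running from z = 0 to the bottom of the top.

The table is on the floor beside the stool on its +y side.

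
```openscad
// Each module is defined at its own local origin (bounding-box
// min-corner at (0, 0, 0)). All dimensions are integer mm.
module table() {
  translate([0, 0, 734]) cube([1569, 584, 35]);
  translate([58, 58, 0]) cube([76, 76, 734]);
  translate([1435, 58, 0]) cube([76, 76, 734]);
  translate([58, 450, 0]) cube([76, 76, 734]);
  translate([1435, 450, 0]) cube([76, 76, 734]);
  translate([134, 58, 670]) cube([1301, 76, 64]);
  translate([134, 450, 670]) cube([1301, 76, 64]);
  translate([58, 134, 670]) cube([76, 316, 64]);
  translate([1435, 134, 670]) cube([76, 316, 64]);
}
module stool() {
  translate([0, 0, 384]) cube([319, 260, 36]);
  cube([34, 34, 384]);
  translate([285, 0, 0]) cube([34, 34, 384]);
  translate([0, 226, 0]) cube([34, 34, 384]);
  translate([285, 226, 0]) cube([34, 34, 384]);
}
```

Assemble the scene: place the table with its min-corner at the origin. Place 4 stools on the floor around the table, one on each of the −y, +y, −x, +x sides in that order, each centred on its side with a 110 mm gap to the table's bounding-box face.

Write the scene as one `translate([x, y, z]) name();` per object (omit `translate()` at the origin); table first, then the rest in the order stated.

table();
translate([625, -370, 0]) stool();
translate([625, 694, 0]) stool();
translate([-429, 162, 0]) stool();
translate([1679, 162, 0]) stool();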